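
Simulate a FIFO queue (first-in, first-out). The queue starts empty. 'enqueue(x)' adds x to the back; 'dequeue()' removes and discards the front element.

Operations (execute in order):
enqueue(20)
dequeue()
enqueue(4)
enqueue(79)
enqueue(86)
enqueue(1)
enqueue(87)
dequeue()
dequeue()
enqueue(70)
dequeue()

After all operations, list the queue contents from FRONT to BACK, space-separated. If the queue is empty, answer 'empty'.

Answer: 1 87 70

Derivation:
enqueue(20): [20]
dequeue(): []
enqueue(4): [4]
enqueue(79): [4, 79]
enqueue(86): [4, 79, 86]
enqueue(1): [4, 79, 86, 1]
enqueue(87): [4, 79, 86, 1, 87]
dequeue(): [79, 86, 1, 87]
dequeue(): [86, 1, 87]
enqueue(70): [86, 1, 87, 70]
dequeue(): [1, 87, 70]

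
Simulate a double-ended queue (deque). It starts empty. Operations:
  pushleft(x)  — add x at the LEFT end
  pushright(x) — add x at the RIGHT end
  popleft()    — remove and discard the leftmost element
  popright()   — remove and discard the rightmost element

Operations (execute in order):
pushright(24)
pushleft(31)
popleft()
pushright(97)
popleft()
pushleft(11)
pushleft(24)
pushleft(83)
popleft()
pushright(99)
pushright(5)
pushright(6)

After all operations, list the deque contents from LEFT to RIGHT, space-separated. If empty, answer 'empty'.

pushright(24): [24]
pushleft(31): [31, 24]
popleft(): [24]
pushright(97): [24, 97]
popleft(): [97]
pushleft(11): [11, 97]
pushleft(24): [24, 11, 97]
pushleft(83): [83, 24, 11, 97]
popleft(): [24, 11, 97]
pushright(99): [24, 11, 97, 99]
pushright(5): [24, 11, 97, 99, 5]
pushright(6): [24, 11, 97, 99, 5, 6]

Answer: 24 11 97 99 5 6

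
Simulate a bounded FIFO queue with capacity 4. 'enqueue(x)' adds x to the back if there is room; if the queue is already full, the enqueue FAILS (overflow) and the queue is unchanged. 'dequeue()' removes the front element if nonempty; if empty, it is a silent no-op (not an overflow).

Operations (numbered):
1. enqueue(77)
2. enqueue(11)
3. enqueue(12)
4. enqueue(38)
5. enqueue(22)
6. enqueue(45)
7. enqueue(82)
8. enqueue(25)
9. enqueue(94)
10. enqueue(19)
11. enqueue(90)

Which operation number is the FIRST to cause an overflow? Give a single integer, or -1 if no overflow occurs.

1. enqueue(77): size=1
2. enqueue(11): size=2
3. enqueue(12): size=3
4. enqueue(38): size=4
5. enqueue(22): size=4=cap → OVERFLOW (fail)
6. enqueue(45): size=4=cap → OVERFLOW (fail)
7. enqueue(82): size=4=cap → OVERFLOW (fail)
8. enqueue(25): size=4=cap → OVERFLOW (fail)
9. enqueue(94): size=4=cap → OVERFLOW (fail)
10. enqueue(19): size=4=cap → OVERFLOW (fail)
11. enqueue(90): size=4=cap → OVERFLOW (fail)

Answer: 5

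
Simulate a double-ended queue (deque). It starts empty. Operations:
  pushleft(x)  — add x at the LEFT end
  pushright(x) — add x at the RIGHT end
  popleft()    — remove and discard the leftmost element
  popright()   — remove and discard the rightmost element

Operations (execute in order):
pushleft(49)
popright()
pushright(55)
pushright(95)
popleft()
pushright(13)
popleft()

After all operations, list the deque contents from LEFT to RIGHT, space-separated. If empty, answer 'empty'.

pushleft(49): [49]
popright(): []
pushright(55): [55]
pushright(95): [55, 95]
popleft(): [95]
pushright(13): [95, 13]
popleft(): [13]

Answer: 13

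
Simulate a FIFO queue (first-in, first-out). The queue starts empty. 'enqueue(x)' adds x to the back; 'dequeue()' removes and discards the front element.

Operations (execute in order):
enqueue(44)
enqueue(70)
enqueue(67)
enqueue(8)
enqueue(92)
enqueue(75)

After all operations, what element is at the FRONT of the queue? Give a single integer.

enqueue(44): queue = [44]
enqueue(70): queue = [44, 70]
enqueue(67): queue = [44, 70, 67]
enqueue(8): queue = [44, 70, 67, 8]
enqueue(92): queue = [44, 70, 67, 8, 92]
enqueue(75): queue = [44, 70, 67, 8, 92, 75]

Answer: 44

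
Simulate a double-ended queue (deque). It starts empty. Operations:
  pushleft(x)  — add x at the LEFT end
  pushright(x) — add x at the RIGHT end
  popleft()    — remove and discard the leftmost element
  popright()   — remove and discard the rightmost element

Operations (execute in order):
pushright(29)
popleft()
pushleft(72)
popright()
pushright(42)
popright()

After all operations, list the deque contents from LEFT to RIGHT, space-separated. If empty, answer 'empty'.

Answer: empty

Derivation:
pushright(29): [29]
popleft(): []
pushleft(72): [72]
popright(): []
pushright(42): [42]
popright(): []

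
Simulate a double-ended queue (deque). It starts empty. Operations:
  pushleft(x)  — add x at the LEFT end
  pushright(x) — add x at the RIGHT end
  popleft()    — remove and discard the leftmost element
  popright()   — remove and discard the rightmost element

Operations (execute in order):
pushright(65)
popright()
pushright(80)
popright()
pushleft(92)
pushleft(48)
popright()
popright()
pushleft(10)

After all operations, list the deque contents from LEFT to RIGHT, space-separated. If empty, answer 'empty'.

Answer: 10

Derivation:
pushright(65): [65]
popright(): []
pushright(80): [80]
popright(): []
pushleft(92): [92]
pushleft(48): [48, 92]
popright(): [48]
popright(): []
pushleft(10): [10]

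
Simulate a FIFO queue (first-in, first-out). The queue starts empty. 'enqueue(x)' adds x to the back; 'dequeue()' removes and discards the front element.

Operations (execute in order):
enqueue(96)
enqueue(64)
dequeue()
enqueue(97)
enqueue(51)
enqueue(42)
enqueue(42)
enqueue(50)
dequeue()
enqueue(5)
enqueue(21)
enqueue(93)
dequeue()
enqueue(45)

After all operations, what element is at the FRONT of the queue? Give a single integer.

enqueue(96): queue = [96]
enqueue(64): queue = [96, 64]
dequeue(): queue = [64]
enqueue(97): queue = [64, 97]
enqueue(51): queue = [64, 97, 51]
enqueue(42): queue = [64, 97, 51, 42]
enqueue(42): queue = [64, 97, 51, 42, 42]
enqueue(50): queue = [64, 97, 51, 42, 42, 50]
dequeue(): queue = [97, 51, 42, 42, 50]
enqueue(5): queue = [97, 51, 42, 42, 50, 5]
enqueue(21): queue = [97, 51, 42, 42, 50, 5, 21]
enqueue(93): queue = [97, 51, 42, 42, 50, 5, 21, 93]
dequeue(): queue = [51, 42, 42, 50, 5, 21, 93]
enqueue(45): queue = [51, 42, 42, 50, 5, 21, 93, 45]

Answer: 51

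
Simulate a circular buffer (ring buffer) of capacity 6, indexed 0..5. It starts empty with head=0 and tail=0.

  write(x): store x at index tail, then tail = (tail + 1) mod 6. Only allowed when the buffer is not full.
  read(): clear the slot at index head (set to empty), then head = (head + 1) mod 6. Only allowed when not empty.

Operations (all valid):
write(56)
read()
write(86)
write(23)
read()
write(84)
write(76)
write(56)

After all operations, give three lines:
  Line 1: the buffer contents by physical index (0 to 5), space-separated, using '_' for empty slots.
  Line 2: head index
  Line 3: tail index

write(56): buf=[56 _ _ _ _ _], head=0, tail=1, size=1
read(): buf=[_ _ _ _ _ _], head=1, tail=1, size=0
write(86): buf=[_ 86 _ _ _ _], head=1, tail=2, size=1
write(23): buf=[_ 86 23 _ _ _], head=1, tail=3, size=2
read(): buf=[_ _ 23 _ _ _], head=2, tail=3, size=1
write(84): buf=[_ _ 23 84 _ _], head=2, tail=4, size=2
write(76): buf=[_ _ 23 84 76 _], head=2, tail=5, size=3
write(56): buf=[_ _ 23 84 76 56], head=2, tail=0, size=4

Answer: _ _ 23 84 76 56
2
0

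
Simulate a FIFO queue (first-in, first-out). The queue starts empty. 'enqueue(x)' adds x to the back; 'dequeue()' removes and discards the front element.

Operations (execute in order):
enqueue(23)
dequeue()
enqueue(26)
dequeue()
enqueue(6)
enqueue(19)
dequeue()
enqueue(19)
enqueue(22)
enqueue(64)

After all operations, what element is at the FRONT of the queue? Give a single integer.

enqueue(23): queue = [23]
dequeue(): queue = []
enqueue(26): queue = [26]
dequeue(): queue = []
enqueue(6): queue = [6]
enqueue(19): queue = [6, 19]
dequeue(): queue = [19]
enqueue(19): queue = [19, 19]
enqueue(22): queue = [19, 19, 22]
enqueue(64): queue = [19, 19, 22, 64]

Answer: 19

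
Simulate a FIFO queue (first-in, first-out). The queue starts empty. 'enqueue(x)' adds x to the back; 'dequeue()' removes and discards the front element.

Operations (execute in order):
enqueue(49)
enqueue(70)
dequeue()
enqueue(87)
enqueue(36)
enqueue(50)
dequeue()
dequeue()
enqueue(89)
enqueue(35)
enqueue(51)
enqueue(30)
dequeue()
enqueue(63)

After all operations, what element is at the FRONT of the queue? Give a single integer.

Answer: 50

Derivation:
enqueue(49): queue = [49]
enqueue(70): queue = [49, 70]
dequeue(): queue = [70]
enqueue(87): queue = [70, 87]
enqueue(36): queue = [70, 87, 36]
enqueue(50): queue = [70, 87, 36, 50]
dequeue(): queue = [87, 36, 50]
dequeue(): queue = [36, 50]
enqueue(89): queue = [36, 50, 89]
enqueue(35): queue = [36, 50, 89, 35]
enqueue(51): queue = [36, 50, 89, 35, 51]
enqueue(30): queue = [36, 50, 89, 35, 51, 30]
dequeue(): queue = [50, 89, 35, 51, 30]
enqueue(63): queue = [50, 89, 35, 51, 30, 63]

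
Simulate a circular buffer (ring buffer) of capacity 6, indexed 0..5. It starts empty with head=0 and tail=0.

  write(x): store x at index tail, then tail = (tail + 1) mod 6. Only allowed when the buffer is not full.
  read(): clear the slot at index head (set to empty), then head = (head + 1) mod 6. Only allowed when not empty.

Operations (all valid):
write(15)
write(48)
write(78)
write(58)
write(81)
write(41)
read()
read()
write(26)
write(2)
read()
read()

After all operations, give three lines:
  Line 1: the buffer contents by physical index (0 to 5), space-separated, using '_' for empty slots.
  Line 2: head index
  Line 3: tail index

write(15): buf=[15 _ _ _ _ _], head=0, tail=1, size=1
write(48): buf=[15 48 _ _ _ _], head=0, tail=2, size=2
write(78): buf=[15 48 78 _ _ _], head=0, tail=3, size=3
write(58): buf=[15 48 78 58 _ _], head=0, tail=4, size=4
write(81): buf=[15 48 78 58 81 _], head=0, tail=5, size=5
write(41): buf=[15 48 78 58 81 41], head=0, tail=0, size=6
read(): buf=[_ 48 78 58 81 41], head=1, tail=0, size=5
read(): buf=[_ _ 78 58 81 41], head=2, tail=0, size=4
write(26): buf=[26 _ 78 58 81 41], head=2, tail=1, size=5
write(2): buf=[26 2 78 58 81 41], head=2, tail=2, size=6
read(): buf=[26 2 _ 58 81 41], head=3, tail=2, size=5
read(): buf=[26 2 _ _ 81 41], head=4, tail=2, size=4

Answer: 26 2 _ _ 81 41
4
2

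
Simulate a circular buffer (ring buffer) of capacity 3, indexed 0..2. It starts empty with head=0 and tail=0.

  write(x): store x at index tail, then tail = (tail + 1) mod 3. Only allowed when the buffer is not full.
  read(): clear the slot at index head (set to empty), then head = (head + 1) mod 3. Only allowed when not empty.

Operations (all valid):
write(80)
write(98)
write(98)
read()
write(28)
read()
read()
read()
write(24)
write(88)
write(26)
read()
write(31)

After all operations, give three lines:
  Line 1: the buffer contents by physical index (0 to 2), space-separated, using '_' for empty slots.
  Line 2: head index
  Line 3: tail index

write(80): buf=[80 _ _], head=0, tail=1, size=1
write(98): buf=[80 98 _], head=0, tail=2, size=2
write(98): buf=[80 98 98], head=0, tail=0, size=3
read(): buf=[_ 98 98], head=1, tail=0, size=2
write(28): buf=[28 98 98], head=1, tail=1, size=3
read(): buf=[28 _ 98], head=2, tail=1, size=2
read(): buf=[28 _ _], head=0, tail=1, size=1
read(): buf=[_ _ _], head=1, tail=1, size=0
write(24): buf=[_ 24 _], head=1, tail=2, size=1
write(88): buf=[_ 24 88], head=1, tail=0, size=2
write(26): buf=[26 24 88], head=1, tail=1, size=3
read(): buf=[26 _ 88], head=2, tail=1, size=2
write(31): buf=[26 31 88], head=2, tail=2, size=3

Answer: 26 31 88
2
2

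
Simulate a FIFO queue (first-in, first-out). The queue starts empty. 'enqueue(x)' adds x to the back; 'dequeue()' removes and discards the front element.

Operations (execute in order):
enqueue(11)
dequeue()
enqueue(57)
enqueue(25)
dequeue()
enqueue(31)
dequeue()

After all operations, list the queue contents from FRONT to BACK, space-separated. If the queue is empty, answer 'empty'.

enqueue(11): [11]
dequeue(): []
enqueue(57): [57]
enqueue(25): [57, 25]
dequeue(): [25]
enqueue(31): [25, 31]
dequeue(): [31]

Answer: 31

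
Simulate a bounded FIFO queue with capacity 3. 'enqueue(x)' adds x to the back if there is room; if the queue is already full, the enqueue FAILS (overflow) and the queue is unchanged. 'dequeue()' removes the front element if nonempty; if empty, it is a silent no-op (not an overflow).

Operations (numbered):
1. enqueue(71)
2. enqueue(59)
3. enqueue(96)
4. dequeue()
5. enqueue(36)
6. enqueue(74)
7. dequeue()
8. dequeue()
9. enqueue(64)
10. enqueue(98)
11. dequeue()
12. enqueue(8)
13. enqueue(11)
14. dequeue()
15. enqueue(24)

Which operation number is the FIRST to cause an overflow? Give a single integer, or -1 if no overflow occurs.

1. enqueue(71): size=1
2. enqueue(59): size=2
3. enqueue(96): size=3
4. dequeue(): size=2
5. enqueue(36): size=3
6. enqueue(74): size=3=cap → OVERFLOW (fail)
7. dequeue(): size=2
8. dequeue(): size=1
9. enqueue(64): size=2
10. enqueue(98): size=3
11. dequeue(): size=2
12. enqueue(8): size=3
13. enqueue(11): size=3=cap → OVERFLOW (fail)
14. dequeue(): size=2
15. enqueue(24): size=3

Answer: 6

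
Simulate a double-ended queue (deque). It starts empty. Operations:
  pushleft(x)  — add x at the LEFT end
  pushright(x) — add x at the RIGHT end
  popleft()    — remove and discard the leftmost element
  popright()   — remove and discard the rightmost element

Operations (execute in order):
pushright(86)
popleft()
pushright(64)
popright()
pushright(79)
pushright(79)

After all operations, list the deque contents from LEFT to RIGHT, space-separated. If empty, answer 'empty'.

Answer: 79 79

Derivation:
pushright(86): [86]
popleft(): []
pushright(64): [64]
popright(): []
pushright(79): [79]
pushright(79): [79, 79]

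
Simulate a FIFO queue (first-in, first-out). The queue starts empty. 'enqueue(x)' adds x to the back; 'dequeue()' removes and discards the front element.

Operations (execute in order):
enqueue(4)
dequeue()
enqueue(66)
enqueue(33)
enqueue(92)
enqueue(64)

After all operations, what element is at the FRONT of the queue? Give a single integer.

enqueue(4): queue = [4]
dequeue(): queue = []
enqueue(66): queue = [66]
enqueue(33): queue = [66, 33]
enqueue(92): queue = [66, 33, 92]
enqueue(64): queue = [66, 33, 92, 64]

Answer: 66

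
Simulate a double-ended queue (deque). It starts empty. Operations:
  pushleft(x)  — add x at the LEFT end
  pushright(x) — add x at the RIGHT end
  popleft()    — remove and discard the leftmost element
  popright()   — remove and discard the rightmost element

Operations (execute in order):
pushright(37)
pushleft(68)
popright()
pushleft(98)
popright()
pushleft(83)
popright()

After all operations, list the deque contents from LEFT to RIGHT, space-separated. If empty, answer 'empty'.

pushright(37): [37]
pushleft(68): [68, 37]
popright(): [68]
pushleft(98): [98, 68]
popright(): [98]
pushleft(83): [83, 98]
popright(): [83]

Answer: 83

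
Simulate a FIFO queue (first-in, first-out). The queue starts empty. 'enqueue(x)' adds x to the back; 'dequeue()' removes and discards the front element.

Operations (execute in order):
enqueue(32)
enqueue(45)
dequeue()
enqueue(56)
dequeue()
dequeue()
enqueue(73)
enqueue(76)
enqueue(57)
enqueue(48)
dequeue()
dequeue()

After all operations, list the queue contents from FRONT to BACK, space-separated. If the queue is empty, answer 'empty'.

Answer: 57 48

Derivation:
enqueue(32): [32]
enqueue(45): [32, 45]
dequeue(): [45]
enqueue(56): [45, 56]
dequeue(): [56]
dequeue(): []
enqueue(73): [73]
enqueue(76): [73, 76]
enqueue(57): [73, 76, 57]
enqueue(48): [73, 76, 57, 48]
dequeue(): [76, 57, 48]
dequeue(): [57, 48]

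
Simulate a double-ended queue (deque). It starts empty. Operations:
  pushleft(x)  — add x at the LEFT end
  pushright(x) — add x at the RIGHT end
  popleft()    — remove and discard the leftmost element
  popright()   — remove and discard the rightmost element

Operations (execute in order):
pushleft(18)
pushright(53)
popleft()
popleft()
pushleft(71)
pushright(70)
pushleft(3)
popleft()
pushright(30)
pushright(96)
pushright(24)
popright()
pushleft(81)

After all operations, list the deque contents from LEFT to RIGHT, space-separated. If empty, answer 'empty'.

pushleft(18): [18]
pushright(53): [18, 53]
popleft(): [53]
popleft(): []
pushleft(71): [71]
pushright(70): [71, 70]
pushleft(3): [3, 71, 70]
popleft(): [71, 70]
pushright(30): [71, 70, 30]
pushright(96): [71, 70, 30, 96]
pushright(24): [71, 70, 30, 96, 24]
popright(): [71, 70, 30, 96]
pushleft(81): [81, 71, 70, 30, 96]

Answer: 81 71 70 30 96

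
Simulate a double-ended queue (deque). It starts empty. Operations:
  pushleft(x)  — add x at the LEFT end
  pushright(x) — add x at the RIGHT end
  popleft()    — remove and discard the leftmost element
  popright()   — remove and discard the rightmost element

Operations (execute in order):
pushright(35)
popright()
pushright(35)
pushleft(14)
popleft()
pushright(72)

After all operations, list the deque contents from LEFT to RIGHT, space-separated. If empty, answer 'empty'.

Answer: 35 72

Derivation:
pushright(35): [35]
popright(): []
pushright(35): [35]
pushleft(14): [14, 35]
popleft(): [35]
pushright(72): [35, 72]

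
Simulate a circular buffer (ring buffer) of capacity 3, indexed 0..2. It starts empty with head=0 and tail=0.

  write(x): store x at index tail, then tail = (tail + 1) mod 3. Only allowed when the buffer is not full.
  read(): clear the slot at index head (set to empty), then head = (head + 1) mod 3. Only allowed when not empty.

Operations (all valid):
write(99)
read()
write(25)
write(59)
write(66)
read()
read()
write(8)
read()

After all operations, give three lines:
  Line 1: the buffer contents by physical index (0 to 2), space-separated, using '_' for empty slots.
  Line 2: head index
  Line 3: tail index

write(99): buf=[99 _ _], head=0, tail=1, size=1
read(): buf=[_ _ _], head=1, tail=1, size=0
write(25): buf=[_ 25 _], head=1, tail=2, size=1
write(59): buf=[_ 25 59], head=1, tail=0, size=2
write(66): buf=[66 25 59], head=1, tail=1, size=3
read(): buf=[66 _ 59], head=2, tail=1, size=2
read(): buf=[66 _ _], head=0, tail=1, size=1
write(8): buf=[66 8 _], head=0, tail=2, size=2
read(): buf=[_ 8 _], head=1, tail=2, size=1

Answer: _ 8 _
1
2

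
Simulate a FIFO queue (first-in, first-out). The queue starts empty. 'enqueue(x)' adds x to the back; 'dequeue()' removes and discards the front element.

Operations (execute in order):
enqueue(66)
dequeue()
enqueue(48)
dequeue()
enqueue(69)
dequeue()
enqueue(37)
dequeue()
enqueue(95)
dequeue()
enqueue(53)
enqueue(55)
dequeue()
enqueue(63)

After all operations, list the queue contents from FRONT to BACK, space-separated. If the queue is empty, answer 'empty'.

enqueue(66): [66]
dequeue(): []
enqueue(48): [48]
dequeue(): []
enqueue(69): [69]
dequeue(): []
enqueue(37): [37]
dequeue(): []
enqueue(95): [95]
dequeue(): []
enqueue(53): [53]
enqueue(55): [53, 55]
dequeue(): [55]
enqueue(63): [55, 63]

Answer: 55 63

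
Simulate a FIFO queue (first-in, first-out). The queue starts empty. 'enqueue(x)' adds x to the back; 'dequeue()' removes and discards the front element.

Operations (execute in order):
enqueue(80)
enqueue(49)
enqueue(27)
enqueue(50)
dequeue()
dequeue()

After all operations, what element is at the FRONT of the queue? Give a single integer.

enqueue(80): queue = [80]
enqueue(49): queue = [80, 49]
enqueue(27): queue = [80, 49, 27]
enqueue(50): queue = [80, 49, 27, 50]
dequeue(): queue = [49, 27, 50]
dequeue(): queue = [27, 50]

Answer: 27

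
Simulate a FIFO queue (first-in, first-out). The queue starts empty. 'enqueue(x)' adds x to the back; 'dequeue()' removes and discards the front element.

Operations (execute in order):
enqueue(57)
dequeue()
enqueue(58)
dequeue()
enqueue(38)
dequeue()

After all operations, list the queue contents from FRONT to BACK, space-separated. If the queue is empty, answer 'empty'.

Answer: empty

Derivation:
enqueue(57): [57]
dequeue(): []
enqueue(58): [58]
dequeue(): []
enqueue(38): [38]
dequeue(): []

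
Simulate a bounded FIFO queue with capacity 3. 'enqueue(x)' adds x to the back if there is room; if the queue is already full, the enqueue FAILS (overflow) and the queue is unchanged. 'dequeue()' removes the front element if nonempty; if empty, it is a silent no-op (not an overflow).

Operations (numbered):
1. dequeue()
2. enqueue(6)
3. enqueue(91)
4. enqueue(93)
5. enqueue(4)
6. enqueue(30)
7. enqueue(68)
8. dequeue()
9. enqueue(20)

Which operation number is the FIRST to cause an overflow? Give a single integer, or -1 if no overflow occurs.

Answer: 5

Derivation:
1. dequeue(): empty, no-op, size=0
2. enqueue(6): size=1
3. enqueue(91): size=2
4. enqueue(93): size=3
5. enqueue(4): size=3=cap → OVERFLOW (fail)
6. enqueue(30): size=3=cap → OVERFLOW (fail)
7. enqueue(68): size=3=cap → OVERFLOW (fail)
8. dequeue(): size=2
9. enqueue(20): size=3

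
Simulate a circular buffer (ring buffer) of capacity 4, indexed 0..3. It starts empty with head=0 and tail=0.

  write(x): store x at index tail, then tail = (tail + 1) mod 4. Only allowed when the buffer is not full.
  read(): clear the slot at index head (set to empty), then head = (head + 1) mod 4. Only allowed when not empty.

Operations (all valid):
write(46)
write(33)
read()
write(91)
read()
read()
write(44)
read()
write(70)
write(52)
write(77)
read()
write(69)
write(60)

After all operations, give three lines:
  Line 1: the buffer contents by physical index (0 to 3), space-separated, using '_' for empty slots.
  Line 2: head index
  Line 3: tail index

Answer: 60 52 77 69
1
1

Derivation:
write(46): buf=[46 _ _ _], head=0, tail=1, size=1
write(33): buf=[46 33 _ _], head=0, tail=2, size=2
read(): buf=[_ 33 _ _], head=1, tail=2, size=1
write(91): buf=[_ 33 91 _], head=1, tail=3, size=2
read(): buf=[_ _ 91 _], head=2, tail=3, size=1
read(): buf=[_ _ _ _], head=3, tail=3, size=0
write(44): buf=[_ _ _ 44], head=3, tail=0, size=1
read(): buf=[_ _ _ _], head=0, tail=0, size=0
write(70): buf=[70 _ _ _], head=0, tail=1, size=1
write(52): buf=[70 52 _ _], head=0, tail=2, size=2
write(77): buf=[70 52 77 _], head=0, tail=3, size=3
read(): buf=[_ 52 77 _], head=1, tail=3, size=2
write(69): buf=[_ 52 77 69], head=1, tail=0, size=3
write(60): buf=[60 52 77 69], head=1, tail=1, size=4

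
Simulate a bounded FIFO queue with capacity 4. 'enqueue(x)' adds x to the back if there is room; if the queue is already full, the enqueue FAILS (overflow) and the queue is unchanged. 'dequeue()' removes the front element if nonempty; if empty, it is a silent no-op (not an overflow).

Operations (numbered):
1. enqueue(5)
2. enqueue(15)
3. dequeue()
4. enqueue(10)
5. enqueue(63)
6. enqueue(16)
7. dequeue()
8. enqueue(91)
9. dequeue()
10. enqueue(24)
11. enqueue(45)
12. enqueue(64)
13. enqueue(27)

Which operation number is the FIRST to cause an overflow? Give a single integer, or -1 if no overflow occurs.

1. enqueue(5): size=1
2. enqueue(15): size=2
3. dequeue(): size=1
4. enqueue(10): size=2
5. enqueue(63): size=3
6. enqueue(16): size=4
7. dequeue(): size=3
8. enqueue(91): size=4
9. dequeue(): size=3
10. enqueue(24): size=4
11. enqueue(45): size=4=cap → OVERFLOW (fail)
12. enqueue(64): size=4=cap → OVERFLOW (fail)
13. enqueue(27): size=4=cap → OVERFLOW (fail)

Answer: 11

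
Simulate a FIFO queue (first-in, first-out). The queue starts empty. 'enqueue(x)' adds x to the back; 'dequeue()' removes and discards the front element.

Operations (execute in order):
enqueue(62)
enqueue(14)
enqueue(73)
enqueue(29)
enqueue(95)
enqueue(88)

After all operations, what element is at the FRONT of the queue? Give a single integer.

Answer: 62

Derivation:
enqueue(62): queue = [62]
enqueue(14): queue = [62, 14]
enqueue(73): queue = [62, 14, 73]
enqueue(29): queue = [62, 14, 73, 29]
enqueue(95): queue = [62, 14, 73, 29, 95]
enqueue(88): queue = [62, 14, 73, 29, 95, 88]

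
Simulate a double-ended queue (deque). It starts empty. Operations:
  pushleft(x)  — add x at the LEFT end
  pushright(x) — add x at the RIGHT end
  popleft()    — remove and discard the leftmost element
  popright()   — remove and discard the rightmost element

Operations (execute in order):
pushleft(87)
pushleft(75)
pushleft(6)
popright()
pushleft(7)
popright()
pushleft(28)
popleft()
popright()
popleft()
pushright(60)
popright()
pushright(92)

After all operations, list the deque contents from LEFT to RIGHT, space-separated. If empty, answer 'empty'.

Answer: 92

Derivation:
pushleft(87): [87]
pushleft(75): [75, 87]
pushleft(6): [6, 75, 87]
popright(): [6, 75]
pushleft(7): [7, 6, 75]
popright(): [7, 6]
pushleft(28): [28, 7, 6]
popleft(): [7, 6]
popright(): [7]
popleft(): []
pushright(60): [60]
popright(): []
pushright(92): [92]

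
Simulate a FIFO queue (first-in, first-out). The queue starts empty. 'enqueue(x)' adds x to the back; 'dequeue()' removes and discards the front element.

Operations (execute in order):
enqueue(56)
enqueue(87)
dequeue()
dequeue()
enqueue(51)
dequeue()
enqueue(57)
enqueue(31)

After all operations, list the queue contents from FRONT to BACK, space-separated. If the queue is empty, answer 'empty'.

Answer: 57 31

Derivation:
enqueue(56): [56]
enqueue(87): [56, 87]
dequeue(): [87]
dequeue(): []
enqueue(51): [51]
dequeue(): []
enqueue(57): [57]
enqueue(31): [57, 31]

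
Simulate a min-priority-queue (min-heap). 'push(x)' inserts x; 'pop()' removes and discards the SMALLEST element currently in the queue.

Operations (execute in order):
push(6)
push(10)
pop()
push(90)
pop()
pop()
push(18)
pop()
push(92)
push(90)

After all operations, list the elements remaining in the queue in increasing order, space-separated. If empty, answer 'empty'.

Answer: 90 92

Derivation:
push(6): heap contents = [6]
push(10): heap contents = [6, 10]
pop() → 6: heap contents = [10]
push(90): heap contents = [10, 90]
pop() → 10: heap contents = [90]
pop() → 90: heap contents = []
push(18): heap contents = [18]
pop() → 18: heap contents = []
push(92): heap contents = [92]
push(90): heap contents = [90, 92]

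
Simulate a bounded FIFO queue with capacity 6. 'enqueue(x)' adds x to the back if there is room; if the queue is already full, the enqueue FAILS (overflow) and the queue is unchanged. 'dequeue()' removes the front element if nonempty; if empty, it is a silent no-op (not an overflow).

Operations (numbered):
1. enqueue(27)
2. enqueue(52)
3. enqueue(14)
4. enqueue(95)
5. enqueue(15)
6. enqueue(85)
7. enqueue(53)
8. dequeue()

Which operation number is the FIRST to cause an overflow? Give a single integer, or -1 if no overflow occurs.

Answer: 7

Derivation:
1. enqueue(27): size=1
2. enqueue(52): size=2
3. enqueue(14): size=3
4. enqueue(95): size=4
5. enqueue(15): size=5
6. enqueue(85): size=6
7. enqueue(53): size=6=cap → OVERFLOW (fail)
8. dequeue(): size=5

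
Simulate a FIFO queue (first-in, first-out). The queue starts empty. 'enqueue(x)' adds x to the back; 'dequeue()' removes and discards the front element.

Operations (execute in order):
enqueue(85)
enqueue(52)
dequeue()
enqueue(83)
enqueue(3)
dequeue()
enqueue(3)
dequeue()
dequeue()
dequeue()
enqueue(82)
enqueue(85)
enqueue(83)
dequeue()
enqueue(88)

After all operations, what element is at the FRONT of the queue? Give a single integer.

Answer: 85

Derivation:
enqueue(85): queue = [85]
enqueue(52): queue = [85, 52]
dequeue(): queue = [52]
enqueue(83): queue = [52, 83]
enqueue(3): queue = [52, 83, 3]
dequeue(): queue = [83, 3]
enqueue(3): queue = [83, 3, 3]
dequeue(): queue = [3, 3]
dequeue(): queue = [3]
dequeue(): queue = []
enqueue(82): queue = [82]
enqueue(85): queue = [82, 85]
enqueue(83): queue = [82, 85, 83]
dequeue(): queue = [85, 83]
enqueue(88): queue = [85, 83, 88]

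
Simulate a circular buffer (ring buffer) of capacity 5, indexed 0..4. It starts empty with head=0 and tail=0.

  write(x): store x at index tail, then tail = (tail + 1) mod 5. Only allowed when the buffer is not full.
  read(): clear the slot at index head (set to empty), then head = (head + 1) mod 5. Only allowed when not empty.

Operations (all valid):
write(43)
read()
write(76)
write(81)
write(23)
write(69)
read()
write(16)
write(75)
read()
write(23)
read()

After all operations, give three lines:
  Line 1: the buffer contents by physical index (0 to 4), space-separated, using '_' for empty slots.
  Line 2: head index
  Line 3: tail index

write(43): buf=[43 _ _ _ _], head=0, tail=1, size=1
read(): buf=[_ _ _ _ _], head=1, tail=1, size=0
write(76): buf=[_ 76 _ _ _], head=1, tail=2, size=1
write(81): buf=[_ 76 81 _ _], head=1, tail=3, size=2
write(23): buf=[_ 76 81 23 _], head=1, tail=4, size=3
write(69): buf=[_ 76 81 23 69], head=1, tail=0, size=4
read(): buf=[_ _ 81 23 69], head=2, tail=0, size=3
write(16): buf=[16 _ 81 23 69], head=2, tail=1, size=4
write(75): buf=[16 75 81 23 69], head=2, tail=2, size=5
read(): buf=[16 75 _ 23 69], head=3, tail=2, size=4
write(23): buf=[16 75 23 23 69], head=3, tail=3, size=5
read(): buf=[16 75 23 _ 69], head=4, tail=3, size=4

Answer: 16 75 23 _ 69
4
3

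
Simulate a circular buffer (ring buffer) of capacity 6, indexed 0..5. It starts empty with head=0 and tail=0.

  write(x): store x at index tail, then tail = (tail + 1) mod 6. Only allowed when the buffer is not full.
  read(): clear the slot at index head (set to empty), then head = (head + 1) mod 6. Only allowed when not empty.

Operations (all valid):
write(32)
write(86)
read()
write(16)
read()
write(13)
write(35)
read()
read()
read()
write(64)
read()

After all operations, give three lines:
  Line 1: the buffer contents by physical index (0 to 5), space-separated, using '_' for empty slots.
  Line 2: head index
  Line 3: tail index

write(32): buf=[32 _ _ _ _ _], head=0, tail=1, size=1
write(86): buf=[32 86 _ _ _ _], head=0, tail=2, size=2
read(): buf=[_ 86 _ _ _ _], head=1, tail=2, size=1
write(16): buf=[_ 86 16 _ _ _], head=1, tail=3, size=2
read(): buf=[_ _ 16 _ _ _], head=2, tail=3, size=1
write(13): buf=[_ _ 16 13 _ _], head=2, tail=4, size=2
write(35): buf=[_ _ 16 13 35 _], head=2, tail=5, size=3
read(): buf=[_ _ _ 13 35 _], head=3, tail=5, size=2
read(): buf=[_ _ _ _ 35 _], head=4, tail=5, size=1
read(): buf=[_ _ _ _ _ _], head=5, tail=5, size=0
write(64): buf=[_ _ _ _ _ 64], head=5, tail=0, size=1
read(): buf=[_ _ _ _ _ _], head=0, tail=0, size=0

Answer: _ _ _ _ _ _
0
0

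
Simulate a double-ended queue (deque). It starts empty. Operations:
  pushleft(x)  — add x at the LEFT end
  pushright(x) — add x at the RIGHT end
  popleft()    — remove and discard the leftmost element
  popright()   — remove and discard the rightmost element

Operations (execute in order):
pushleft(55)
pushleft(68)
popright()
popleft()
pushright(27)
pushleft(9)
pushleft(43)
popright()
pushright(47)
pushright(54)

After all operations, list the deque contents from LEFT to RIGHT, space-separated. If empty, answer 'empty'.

pushleft(55): [55]
pushleft(68): [68, 55]
popright(): [68]
popleft(): []
pushright(27): [27]
pushleft(9): [9, 27]
pushleft(43): [43, 9, 27]
popright(): [43, 9]
pushright(47): [43, 9, 47]
pushright(54): [43, 9, 47, 54]

Answer: 43 9 47 54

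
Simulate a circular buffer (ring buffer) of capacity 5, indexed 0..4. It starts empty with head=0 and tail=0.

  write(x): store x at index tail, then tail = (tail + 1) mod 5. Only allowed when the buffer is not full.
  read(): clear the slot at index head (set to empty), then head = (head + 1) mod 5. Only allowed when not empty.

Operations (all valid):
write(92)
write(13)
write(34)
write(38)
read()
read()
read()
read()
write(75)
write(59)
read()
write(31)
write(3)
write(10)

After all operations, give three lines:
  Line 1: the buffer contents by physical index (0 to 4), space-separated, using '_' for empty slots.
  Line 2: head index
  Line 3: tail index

write(92): buf=[92 _ _ _ _], head=0, tail=1, size=1
write(13): buf=[92 13 _ _ _], head=0, tail=2, size=2
write(34): buf=[92 13 34 _ _], head=0, tail=3, size=3
write(38): buf=[92 13 34 38 _], head=0, tail=4, size=4
read(): buf=[_ 13 34 38 _], head=1, tail=4, size=3
read(): buf=[_ _ 34 38 _], head=2, tail=4, size=2
read(): buf=[_ _ _ 38 _], head=3, tail=4, size=1
read(): buf=[_ _ _ _ _], head=4, tail=4, size=0
write(75): buf=[_ _ _ _ 75], head=4, tail=0, size=1
write(59): buf=[59 _ _ _ 75], head=4, tail=1, size=2
read(): buf=[59 _ _ _ _], head=0, tail=1, size=1
write(31): buf=[59 31 _ _ _], head=0, tail=2, size=2
write(3): buf=[59 31 3 _ _], head=0, tail=3, size=3
write(10): buf=[59 31 3 10 _], head=0, tail=4, size=4

Answer: 59 31 3 10 _
0
4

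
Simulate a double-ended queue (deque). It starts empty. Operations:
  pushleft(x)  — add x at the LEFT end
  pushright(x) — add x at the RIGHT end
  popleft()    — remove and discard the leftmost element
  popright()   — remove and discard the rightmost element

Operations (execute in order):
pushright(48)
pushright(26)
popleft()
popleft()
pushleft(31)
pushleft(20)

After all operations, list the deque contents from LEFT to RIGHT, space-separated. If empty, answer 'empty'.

Answer: 20 31

Derivation:
pushright(48): [48]
pushright(26): [48, 26]
popleft(): [26]
popleft(): []
pushleft(31): [31]
pushleft(20): [20, 31]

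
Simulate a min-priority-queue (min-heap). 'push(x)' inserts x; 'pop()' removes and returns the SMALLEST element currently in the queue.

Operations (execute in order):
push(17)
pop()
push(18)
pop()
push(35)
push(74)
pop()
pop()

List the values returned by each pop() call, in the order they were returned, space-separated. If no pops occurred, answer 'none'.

push(17): heap contents = [17]
pop() → 17: heap contents = []
push(18): heap contents = [18]
pop() → 18: heap contents = []
push(35): heap contents = [35]
push(74): heap contents = [35, 74]
pop() → 35: heap contents = [74]
pop() → 74: heap contents = []

Answer: 17 18 35 74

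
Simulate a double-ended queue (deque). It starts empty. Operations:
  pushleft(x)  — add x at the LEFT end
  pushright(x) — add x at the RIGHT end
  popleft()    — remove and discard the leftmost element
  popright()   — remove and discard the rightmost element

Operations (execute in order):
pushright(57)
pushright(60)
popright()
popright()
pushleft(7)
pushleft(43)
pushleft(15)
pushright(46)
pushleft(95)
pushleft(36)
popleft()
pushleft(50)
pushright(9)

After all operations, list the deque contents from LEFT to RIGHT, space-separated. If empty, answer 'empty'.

Answer: 50 95 15 43 7 46 9

Derivation:
pushright(57): [57]
pushright(60): [57, 60]
popright(): [57]
popright(): []
pushleft(7): [7]
pushleft(43): [43, 7]
pushleft(15): [15, 43, 7]
pushright(46): [15, 43, 7, 46]
pushleft(95): [95, 15, 43, 7, 46]
pushleft(36): [36, 95, 15, 43, 7, 46]
popleft(): [95, 15, 43, 7, 46]
pushleft(50): [50, 95, 15, 43, 7, 46]
pushright(9): [50, 95, 15, 43, 7, 46, 9]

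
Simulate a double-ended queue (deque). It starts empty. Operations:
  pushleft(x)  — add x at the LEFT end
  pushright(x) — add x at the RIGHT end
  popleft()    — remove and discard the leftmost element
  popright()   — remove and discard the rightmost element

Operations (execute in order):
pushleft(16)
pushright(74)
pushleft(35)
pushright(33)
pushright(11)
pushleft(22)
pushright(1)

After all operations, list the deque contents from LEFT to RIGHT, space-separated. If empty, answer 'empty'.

pushleft(16): [16]
pushright(74): [16, 74]
pushleft(35): [35, 16, 74]
pushright(33): [35, 16, 74, 33]
pushright(11): [35, 16, 74, 33, 11]
pushleft(22): [22, 35, 16, 74, 33, 11]
pushright(1): [22, 35, 16, 74, 33, 11, 1]

Answer: 22 35 16 74 33 11 1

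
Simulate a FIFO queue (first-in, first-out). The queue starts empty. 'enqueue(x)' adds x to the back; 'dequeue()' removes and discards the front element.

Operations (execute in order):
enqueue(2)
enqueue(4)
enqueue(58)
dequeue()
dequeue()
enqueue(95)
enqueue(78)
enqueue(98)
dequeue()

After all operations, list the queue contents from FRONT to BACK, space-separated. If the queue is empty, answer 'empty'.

Answer: 95 78 98

Derivation:
enqueue(2): [2]
enqueue(4): [2, 4]
enqueue(58): [2, 4, 58]
dequeue(): [4, 58]
dequeue(): [58]
enqueue(95): [58, 95]
enqueue(78): [58, 95, 78]
enqueue(98): [58, 95, 78, 98]
dequeue(): [95, 78, 98]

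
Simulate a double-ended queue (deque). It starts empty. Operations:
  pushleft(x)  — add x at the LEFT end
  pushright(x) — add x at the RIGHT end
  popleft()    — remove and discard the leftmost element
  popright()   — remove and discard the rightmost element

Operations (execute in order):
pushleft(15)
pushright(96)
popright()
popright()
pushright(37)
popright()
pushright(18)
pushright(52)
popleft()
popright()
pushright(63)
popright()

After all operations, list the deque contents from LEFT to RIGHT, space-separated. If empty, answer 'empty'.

pushleft(15): [15]
pushright(96): [15, 96]
popright(): [15]
popright(): []
pushright(37): [37]
popright(): []
pushright(18): [18]
pushright(52): [18, 52]
popleft(): [52]
popright(): []
pushright(63): [63]
popright(): []

Answer: empty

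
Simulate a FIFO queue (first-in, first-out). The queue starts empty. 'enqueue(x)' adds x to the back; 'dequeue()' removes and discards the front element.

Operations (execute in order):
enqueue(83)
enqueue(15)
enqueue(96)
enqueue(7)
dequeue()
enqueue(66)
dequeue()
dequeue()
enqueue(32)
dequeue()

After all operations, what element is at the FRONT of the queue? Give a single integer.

Answer: 66

Derivation:
enqueue(83): queue = [83]
enqueue(15): queue = [83, 15]
enqueue(96): queue = [83, 15, 96]
enqueue(7): queue = [83, 15, 96, 7]
dequeue(): queue = [15, 96, 7]
enqueue(66): queue = [15, 96, 7, 66]
dequeue(): queue = [96, 7, 66]
dequeue(): queue = [7, 66]
enqueue(32): queue = [7, 66, 32]
dequeue(): queue = [66, 32]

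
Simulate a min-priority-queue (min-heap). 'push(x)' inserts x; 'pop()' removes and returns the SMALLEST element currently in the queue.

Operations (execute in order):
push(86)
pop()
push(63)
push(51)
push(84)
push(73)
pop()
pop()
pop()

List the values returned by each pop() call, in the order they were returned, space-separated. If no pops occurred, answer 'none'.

Answer: 86 51 63 73

Derivation:
push(86): heap contents = [86]
pop() → 86: heap contents = []
push(63): heap contents = [63]
push(51): heap contents = [51, 63]
push(84): heap contents = [51, 63, 84]
push(73): heap contents = [51, 63, 73, 84]
pop() → 51: heap contents = [63, 73, 84]
pop() → 63: heap contents = [73, 84]
pop() → 73: heap contents = [84]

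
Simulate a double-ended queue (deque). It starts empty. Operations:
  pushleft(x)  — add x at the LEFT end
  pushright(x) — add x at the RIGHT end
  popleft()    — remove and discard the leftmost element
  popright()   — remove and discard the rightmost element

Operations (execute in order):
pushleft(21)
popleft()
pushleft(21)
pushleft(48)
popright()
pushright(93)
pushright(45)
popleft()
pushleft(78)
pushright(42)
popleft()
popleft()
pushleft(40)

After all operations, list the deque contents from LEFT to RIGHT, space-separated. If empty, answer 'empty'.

pushleft(21): [21]
popleft(): []
pushleft(21): [21]
pushleft(48): [48, 21]
popright(): [48]
pushright(93): [48, 93]
pushright(45): [48, 93, 45]
popleft(): [93, 45]
pushleft(78): [78, 93, 45]
pushright(42): [78, 93, 45, 42]
popleft(): [93, 45, 42]
popleft(): [45, 42]
pushleft(40): [40, 45, 42]

Answer: 40 45 42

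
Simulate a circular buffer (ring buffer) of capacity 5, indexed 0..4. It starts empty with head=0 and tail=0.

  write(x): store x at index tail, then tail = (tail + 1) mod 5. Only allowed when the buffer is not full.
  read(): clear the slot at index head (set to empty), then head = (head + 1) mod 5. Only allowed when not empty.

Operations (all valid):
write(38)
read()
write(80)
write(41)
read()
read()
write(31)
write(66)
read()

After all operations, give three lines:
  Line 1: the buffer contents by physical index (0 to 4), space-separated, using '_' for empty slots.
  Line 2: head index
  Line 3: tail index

write(38): buf=[38 _ _ _ _], head=0, tail=1, size=1
read(): buf=[_ _ _ _ _], head=1, tail=1, size=0
write(80): buf=[_ 80 _ _ _], head=1, tail=2, size=1
write(41): buf=[_ 80 41 _ _], head=1, tail=3, size=2
read(): buf=[_ _ 41 _ _], head=2, tail=3, size=1
read(): buf=[_ _ _ _ _], head=3, tail=3, size=0
write(31): buf=[_ _ _ 31 _], head=3, tail=4, size=1
write(66): buf=[_ _ _ 31 66], head=3, tail=0, size=2
read(): buf=[_ _ _ _ 66], head=4, tail=0, size=1

Answer: _ _ _ _ 66
4
0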